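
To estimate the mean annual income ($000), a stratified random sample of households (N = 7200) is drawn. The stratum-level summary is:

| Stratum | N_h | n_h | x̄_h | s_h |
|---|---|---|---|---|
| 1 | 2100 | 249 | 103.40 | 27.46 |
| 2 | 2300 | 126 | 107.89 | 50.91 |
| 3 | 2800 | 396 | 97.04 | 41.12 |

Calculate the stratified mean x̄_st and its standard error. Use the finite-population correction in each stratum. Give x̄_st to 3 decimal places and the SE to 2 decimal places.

x̄_st = Σ W_h x̄_h = (2100·103.40 + 2300·107.89 + 2800·97.04)/7200 = 102.36097
V̂(x̄_st) = Σ W_h² (1 − n_h/N_h) s_h²/n_h, with W_h = N_h/N and N = 7200:
  stratum 1: (2100/7200)²·(1 − 249/2100)·27.46²/249 = 0.227071
  stratum 2: (2300/7200)²·(1 − 126/2300)·50.91²/126 = 1.98407
  stratum 3: (2800/7200)²·(1 − 396/2800)·41.12²/396 = 0.55442
V̂(x̄_st) = 2.76557
SE(x̄_st) = √2.76557 = 1.663

x̄_st ≈ 102.361, SE ≈ 1.66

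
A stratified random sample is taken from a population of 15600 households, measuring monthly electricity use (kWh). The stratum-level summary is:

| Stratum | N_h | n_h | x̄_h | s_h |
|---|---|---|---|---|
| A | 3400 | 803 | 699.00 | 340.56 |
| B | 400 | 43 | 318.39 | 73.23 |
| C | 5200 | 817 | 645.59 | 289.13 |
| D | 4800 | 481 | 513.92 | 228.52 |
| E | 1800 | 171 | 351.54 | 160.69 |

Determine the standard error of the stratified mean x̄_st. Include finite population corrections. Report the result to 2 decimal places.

SE(x̄_st) ≈ 5.10

V̂(x̄_st) = Σ W_h² (1 − n_h/N_h) s_h²/n_h, with W_h = N_h/N and N = 15600:
  stratum A: (3400/15600)²·(1 − 803/3400)·340.56²/803 = 5.24051
  stratum B: (400/15600)²·(1 − 43/400)·73.23²/43 = 0.0731794
  stratum C: (5200/15600)²·(1 − 817/5200)·289.13²/817 = 9.58274
  stratum D: (4800/15600)²·(1 − 481/4800)·228.52²/481 = 9.24866
  stratum E: (1800/15600)²·(1 − 171/1800)·160.69²/171 = 1.81939
V̂(x̄_st) = 25.9645
SE(x̄_st) = √25.9645 = 5.09554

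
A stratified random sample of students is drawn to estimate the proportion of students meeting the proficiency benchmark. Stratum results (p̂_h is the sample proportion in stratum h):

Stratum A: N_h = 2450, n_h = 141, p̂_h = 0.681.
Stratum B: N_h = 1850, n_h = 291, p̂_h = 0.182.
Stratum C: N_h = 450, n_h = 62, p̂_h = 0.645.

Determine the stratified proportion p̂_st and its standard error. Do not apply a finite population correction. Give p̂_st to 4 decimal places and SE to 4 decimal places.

p̂_st ≈ 0.4832, SE ≈ 0.0229

N = 4750; stratum weights W_h = N_h/N.
p̂_st = Σ W_h p̂_h = (2450·0.681 + 1850·0.182 + 450·0.645)/4750 = 0.48324
V̂(p̂_st) = Σ W_h² p̂_h(1−p̂_h)/(n_h−1):
  stratum A: (2450/4750)²·0.681·0.319/140 = 0.000412814
  stratum B: (1850/4750)²·0.182·0.818/290 = 7.78723e-05
  stratum C: (450/4750)²·0.645·0.355/61 = 3.36896e-05
V̂(p̂_st) = 0.000524376; SE = √V̂ = 0.0228993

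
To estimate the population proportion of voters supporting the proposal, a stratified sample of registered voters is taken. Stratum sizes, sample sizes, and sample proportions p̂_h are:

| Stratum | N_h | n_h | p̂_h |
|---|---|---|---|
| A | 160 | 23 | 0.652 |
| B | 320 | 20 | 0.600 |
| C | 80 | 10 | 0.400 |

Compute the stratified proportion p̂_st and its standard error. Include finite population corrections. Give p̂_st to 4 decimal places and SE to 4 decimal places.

N = 560; stratum weights W_h = N_h/N.
p̂_st = Σ W_h p̂_h = (160·0.652 + 320·0.600 + 80·0.400)/560 = 0.58629
V̂(p̂_st) = Σ W_h² (1 − n_h/N_h) p̂_h(1−p̂_h)/(n_h−1):
  stratum A: (160/560)²·(1 − 23/160)·0.652·0.348/22 = 0.000720889
  stratum B: (320/560)²·(1 − 20/320)·0.600·0.400/19 = 0.00386681
  stratum C: (80/560)²·(1 − 10/80)·0.400·0.600/9 = 0.00047619
V̂(p̂_st) = 0.00506389; SE = √V̂ = 0.071161

p̂_st ≈ 0.5863, SE ≈ 0.0712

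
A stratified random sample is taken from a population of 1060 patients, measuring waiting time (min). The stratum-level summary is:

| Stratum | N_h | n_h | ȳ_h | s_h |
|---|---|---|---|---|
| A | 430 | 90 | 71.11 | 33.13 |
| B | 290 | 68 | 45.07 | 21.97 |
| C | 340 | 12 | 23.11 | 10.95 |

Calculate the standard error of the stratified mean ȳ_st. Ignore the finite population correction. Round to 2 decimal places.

V̂(ȳ_st) = Σ W_h² s_h²/n_h, with W_h = N_h/N and N = 1060:
  stratum A: (430/1060)²·33.13²/90 = 2.0069
  stratum B: (290/1060)²·21.97²/68 = 0.531295
  stratum C: (340/1060)²·10.95²/12 = 1.028
V̂(ȳ_st) = 3.56619
SE(ȳ_st) = √3.56619 = 1.88844

SE(ȳ_st) ≈ 1.89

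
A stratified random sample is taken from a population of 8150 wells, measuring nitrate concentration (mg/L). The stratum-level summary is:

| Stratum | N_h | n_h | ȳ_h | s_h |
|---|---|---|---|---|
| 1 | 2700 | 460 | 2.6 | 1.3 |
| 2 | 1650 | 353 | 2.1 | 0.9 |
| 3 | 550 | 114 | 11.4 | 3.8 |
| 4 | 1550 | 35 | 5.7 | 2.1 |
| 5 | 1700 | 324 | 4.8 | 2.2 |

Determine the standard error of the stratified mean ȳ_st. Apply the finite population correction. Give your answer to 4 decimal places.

SE(ȳ_st) ≈ 0.0765

V̂(ȳ_st) = Σ W_h² (1 − n_h/N_h) s_h²/n_h, with W_h = N_h/N and N = 8150:
  stratum 1: (2700/8150)²·(1 − 460/2700)·1.3²/460 = 0.000334523
  stratum 2: (1650/8150)²·(1 − 353/1650)·0.9²/353 = 7.39297e-05
  stratum 3: (550/8150)²·(1 − 114/550)·3.8²/114 = 0.000457295
  stratum 4: (1550/8150)²·(1 − 35/1550)·2.1²/35 = 0.00445451
  stratum 5: (1700/8150)²·(1 − 324/1700)·2.2²/324 = 0.000526081
V̂(ȳ_st) = 0.00584634
SE(ȳ_st) = √0.00584634 = 0.0764613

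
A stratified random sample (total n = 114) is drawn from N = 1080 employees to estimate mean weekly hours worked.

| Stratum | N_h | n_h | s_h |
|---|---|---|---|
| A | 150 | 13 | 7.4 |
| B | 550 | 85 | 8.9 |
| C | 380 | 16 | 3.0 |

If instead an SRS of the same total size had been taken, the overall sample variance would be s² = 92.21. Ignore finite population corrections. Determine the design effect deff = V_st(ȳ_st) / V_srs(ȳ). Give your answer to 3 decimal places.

V̂(ȳ_st) = Σ W_h² s_h²/n_h, with W_h = N_h/N and N = 1080:
  stratum A: (150/1080)²·7.4²/13 = 0.0812559
  stratum B: (550/1080)²·8.9²/85 = 0.241679
  stratum C: (380/1080)²·3.0²/16 = 0.0696373
V_st = 0.392572
V_srs = s²/n = 92.21/114 = 0.80886
deff = V_st / V_srs = 0.392572/0.80886 = 0.4853

deff ≈ 0.485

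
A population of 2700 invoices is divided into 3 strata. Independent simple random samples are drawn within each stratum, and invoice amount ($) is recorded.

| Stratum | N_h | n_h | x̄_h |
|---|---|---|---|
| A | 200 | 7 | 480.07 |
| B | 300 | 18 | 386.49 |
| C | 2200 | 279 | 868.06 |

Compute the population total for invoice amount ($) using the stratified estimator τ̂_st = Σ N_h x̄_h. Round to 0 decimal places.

τ̂_st ≈ 2121693

τ̂_st = Σ N_h x̄_h = 200·480.07 + 300·386.49 + 2200·868.06 = 2121693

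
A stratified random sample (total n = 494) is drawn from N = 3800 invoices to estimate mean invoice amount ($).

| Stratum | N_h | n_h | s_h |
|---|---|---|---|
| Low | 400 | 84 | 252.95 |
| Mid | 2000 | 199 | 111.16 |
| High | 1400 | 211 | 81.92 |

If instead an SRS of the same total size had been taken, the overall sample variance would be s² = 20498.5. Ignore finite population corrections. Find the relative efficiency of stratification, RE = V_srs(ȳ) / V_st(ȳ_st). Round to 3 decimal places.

V̂(ȳ_st) = Σ W_h² s_h²/n_h, with W_h = N_h/N and N = 3800:
  stratum Low: (400/3800)²·252.95²/84 = 8.44001
  stratum Mid: (2000/3800)²·111.16²/199 = 17.2003
  stratum High: (1400/3800)²·81.92²/211 = 4.31704
V_st = 29.9574
V_srs = s²/n = 20498.5/494 = 41.4949
Relative efficiency = V_srs / V_st = 41.4949/29.9574 = 1.3851

RE ≈ 1.385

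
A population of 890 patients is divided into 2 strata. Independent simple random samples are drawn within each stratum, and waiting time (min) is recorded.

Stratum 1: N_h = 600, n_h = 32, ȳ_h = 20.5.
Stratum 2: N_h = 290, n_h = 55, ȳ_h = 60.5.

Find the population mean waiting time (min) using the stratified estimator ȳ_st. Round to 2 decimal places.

N = Σ N_h = 890. Stratum weights W_h = N_h/N.
ȳ_st = (600·20.5 + 290·60.5) / 890 = 33.5337

ȳ_st ≈ 33.53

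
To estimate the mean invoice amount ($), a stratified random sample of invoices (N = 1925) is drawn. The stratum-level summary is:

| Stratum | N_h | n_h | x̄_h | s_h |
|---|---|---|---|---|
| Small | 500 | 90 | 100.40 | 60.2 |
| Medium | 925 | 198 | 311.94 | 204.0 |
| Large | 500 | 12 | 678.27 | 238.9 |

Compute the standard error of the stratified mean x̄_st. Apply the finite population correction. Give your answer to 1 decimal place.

V̂(x̄_st) = Σ W_h² (1 − n_h/N_h) s_h²/n_h, with W_h = N_h/N and N = 1925:
  stratum Small: (500/1925)²·(1 − 90/500)·60.2²/90 = 2.22763
  stratum Medium: (925/1925)²·(1 − 198/925)·204.0²/198 = 38.1426
  stratum Large: (500/1925)²·(1 − 12/500)·238.9²/12 = 313.169
V̂(x̄_st) = 353.54
SE(x̄_st) = √353.54 = 18.8027

SE(x̄_st) ≈ 18.8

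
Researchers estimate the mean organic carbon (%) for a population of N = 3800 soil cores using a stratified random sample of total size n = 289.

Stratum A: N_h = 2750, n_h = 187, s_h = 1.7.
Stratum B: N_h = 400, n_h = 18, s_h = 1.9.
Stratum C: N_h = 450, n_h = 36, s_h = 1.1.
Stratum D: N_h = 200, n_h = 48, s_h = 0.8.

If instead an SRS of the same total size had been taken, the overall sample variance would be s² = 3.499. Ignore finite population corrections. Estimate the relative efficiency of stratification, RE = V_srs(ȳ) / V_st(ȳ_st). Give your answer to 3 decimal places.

V̂(ȳ_st) = Σ W_h² s_h²/n_h, with W_h = N_h/N and N = 3800:
  stratum A: (2750/3800)²·1.7²/187 = 0.00809384
  stratum B: (400/3800)²·1.9²/18 = 0.00222222
  stratum C: (450/3800)²·1.1²/36 = 0.000471347
  stratum D: (200/3800)²·0.8²/48 = 3.69344e-05
V_st = 0.0108243
V_srs = s²/n = 3.499/289 = 0.0121073
Relative efficiency = V_srs / V_st = 0.0121073/0.0108243 = 1.1185

RE ≈ 1.119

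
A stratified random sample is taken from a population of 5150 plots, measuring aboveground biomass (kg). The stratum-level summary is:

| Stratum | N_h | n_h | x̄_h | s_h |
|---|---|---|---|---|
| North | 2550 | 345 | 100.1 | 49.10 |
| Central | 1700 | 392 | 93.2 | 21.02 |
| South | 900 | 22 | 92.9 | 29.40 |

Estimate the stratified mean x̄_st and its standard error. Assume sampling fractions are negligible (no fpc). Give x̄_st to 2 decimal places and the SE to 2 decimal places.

x̄_st ≈ 96.56, SE ≈ 1.74

x̄_st = Σ W_h x̄_h = (2550·100.1 + 1700·93.2 + 900·92.9)/5150 = 96.56408
V̂(x̄_st) = Σ W_h² s_h²/n_h, with W_h = N_h/N and N = 5150:
  stratum North: (2550/5150)²·49.10²/345 = 1.71321
  stratum Central: (1700/5150)²·21.02²/392 = 0.122818
  stratum South: (900/5150)²·29.40²/22 = 1.19989
V̂(x̄_st) = 3.03592
SE(x̄_st) = √3.03592 = 1.74239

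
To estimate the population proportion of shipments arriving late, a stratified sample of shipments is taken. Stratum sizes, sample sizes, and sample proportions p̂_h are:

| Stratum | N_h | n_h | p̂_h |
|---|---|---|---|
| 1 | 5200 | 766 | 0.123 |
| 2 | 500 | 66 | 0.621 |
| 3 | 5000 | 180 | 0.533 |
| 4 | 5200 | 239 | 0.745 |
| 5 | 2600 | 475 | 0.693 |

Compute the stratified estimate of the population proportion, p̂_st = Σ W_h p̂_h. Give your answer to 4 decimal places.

N = 18500; stratum weights W_h = N_h/N.
p̂_st = Σ W_h p̂_h = (5200·0.123 + 500·0.621 + 5000·0.533 + 5200·0.745 + 2600·0.693)/18500 = 0.50221

p̂_st ≈ 0.5022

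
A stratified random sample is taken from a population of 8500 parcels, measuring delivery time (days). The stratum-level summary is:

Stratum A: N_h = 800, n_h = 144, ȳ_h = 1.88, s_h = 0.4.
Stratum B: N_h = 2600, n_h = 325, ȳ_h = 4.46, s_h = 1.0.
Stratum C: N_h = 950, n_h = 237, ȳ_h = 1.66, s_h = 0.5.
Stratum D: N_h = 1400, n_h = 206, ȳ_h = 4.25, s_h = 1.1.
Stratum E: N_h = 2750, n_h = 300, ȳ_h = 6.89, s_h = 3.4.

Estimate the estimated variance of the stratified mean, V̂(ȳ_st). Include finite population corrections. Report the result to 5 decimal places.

V̂(ȳ_st) = Σ W_h² (1 − n_h/N_h) s_h²/n_h, with W_h = N_h/N and N = 8500:
  stratum A: (800/8500)²·(1 − 144/800)·0.4²/144 = 8.07074e-06
  stratum B: (2600/8500)²·(1 − 325/2600)·1.0²/325 = 0.000251903
  stratum C: (950/8500)²·(1 − 237/950)·0.5²/237 = 9.88933e-06
  stratum D: (1400/8500)²·(1 − 206/1400)·1.1²/206 = 0.000135898
  stratum E: (2750/8500)²·(1 − 300/2750)·3.4²/300 = 0.00359333
V̂(ȳ_st) = 0.00399909

V̂(ȳ_st) ≈ 0.00400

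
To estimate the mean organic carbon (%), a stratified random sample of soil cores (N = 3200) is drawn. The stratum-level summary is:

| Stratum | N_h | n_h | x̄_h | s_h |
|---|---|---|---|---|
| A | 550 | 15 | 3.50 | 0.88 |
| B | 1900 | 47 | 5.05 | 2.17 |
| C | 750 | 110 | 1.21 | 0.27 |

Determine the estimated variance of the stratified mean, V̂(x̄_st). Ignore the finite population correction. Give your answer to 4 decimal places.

V̂(x̄_st) ≈ 0.0369

V̂(x̄_st) = Σ W_h² s_h²/n_h, with W_h = N_h/N and N = 3200:
  stratum A: (550/3200)²·0.88²/15 = 0.0015251
  stratum B: (1900/3200)²·2.17²/47 = 0.0353207
  stratum C: (750/3200)²·0.27²/110 = 3.64047e-05
V̂(x̄_st) = 0.0368822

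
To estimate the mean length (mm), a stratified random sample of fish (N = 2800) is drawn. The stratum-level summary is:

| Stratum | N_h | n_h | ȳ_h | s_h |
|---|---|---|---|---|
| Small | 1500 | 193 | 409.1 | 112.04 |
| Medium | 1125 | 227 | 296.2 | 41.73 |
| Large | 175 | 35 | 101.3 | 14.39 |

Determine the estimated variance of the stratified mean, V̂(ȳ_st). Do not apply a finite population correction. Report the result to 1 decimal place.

V̂(ȳ_st) ≈ 19.9

V̂(ȳ_st) = Σ W_h² s_h²/n_h, with W_h = N_h/N and N = 2800:
  stratum Small: (1500/2800)²·112.04²/193 = 18.6662
  stratum Medium: (1125/2800)²·41.73²/227 = 1.2384
  stratum Large: (175/2800)²·14.39²/35 = 0.0231107
V̂(ȳ_st) = 19.9277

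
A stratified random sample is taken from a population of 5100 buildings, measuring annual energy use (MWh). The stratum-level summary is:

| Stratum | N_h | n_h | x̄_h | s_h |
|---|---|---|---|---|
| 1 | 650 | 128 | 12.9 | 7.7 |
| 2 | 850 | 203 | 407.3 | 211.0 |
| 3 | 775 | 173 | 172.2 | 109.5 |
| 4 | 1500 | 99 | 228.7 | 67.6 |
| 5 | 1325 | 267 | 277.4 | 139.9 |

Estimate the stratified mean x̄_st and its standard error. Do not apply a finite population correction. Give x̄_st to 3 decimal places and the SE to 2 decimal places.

x̄_st = Σ W_h x̄_h = (650·12.9 + 850·407.3 + 775·172.2 + 1500·228.7 + 1325·277.4)/5100 = 235.02941
V̂(x̄_st) = Σ W_h² s_h²/n_h, with W_h = N_h/N and N = 5100:
  stratum 1: (650/5100)²·7.7²/128 = 0.00752416
  stratum 2: (850/5100)²·211.0²/203 = 6.09209
  stratum 3: (775/5100)²·109.5²/173 = 1.60046
  stratum 4: (1500/5100)²·67.6²/99 = 3.99301
  stratum 5: (1325/5100)²·139.9²/267 = 4.94784
V̂(x̄_st) = 16.6409
SE(x̄_st) = √16.6409 = 4.07933

x̄_st ≈ 235.029, SE ≈ 4.08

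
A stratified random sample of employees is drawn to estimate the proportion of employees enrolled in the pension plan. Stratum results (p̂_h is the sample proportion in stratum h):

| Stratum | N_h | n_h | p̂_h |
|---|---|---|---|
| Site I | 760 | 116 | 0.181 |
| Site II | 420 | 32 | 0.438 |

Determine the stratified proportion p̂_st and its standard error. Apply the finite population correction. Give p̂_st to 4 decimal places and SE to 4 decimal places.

p̂_st ≈ 0.2725, SE ≈ 0.0372

N = 1180; stratum weights W_h = N_h/N.
p̂_st = Σ W_h p̂_h = (760·0.181 + 420·0.438)/1180 = 0.27247
V̂(p̂_st) = Σ W_h² (1 − n_h/N_h) p̂_h(1−p̂_h)/(n_h−1):
  stratum Site I: (760/1180)²·(1 − 116/760)·0.181·0.819/115 = 0.000453106
  stratum Site II: (420/1180)²·(1 − 32/420)·0.438·0.562/31 = 0.000929321
V̂(p̂_st) = 0.00138243; SE = √V̂ = 0.037181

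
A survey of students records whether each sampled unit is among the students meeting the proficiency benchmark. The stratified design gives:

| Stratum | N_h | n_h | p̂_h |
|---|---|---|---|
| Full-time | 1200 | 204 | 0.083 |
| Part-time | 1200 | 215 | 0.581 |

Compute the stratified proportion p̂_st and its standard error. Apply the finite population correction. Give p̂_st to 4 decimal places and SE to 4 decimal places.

N = 2400; stratum weights W_h = N_h/N.
p̂_st = Σ W_h p̂_h = (1200·0.083 + 1200·0.581)/2400 = 0.33200
V̂(p̂_st) = Σ W_h² (1 − n_h/N_h) p̂_h(1−p̂_h)/(n_h−1):
  stratum Full-time: (1200/2400)²·(1 − 204/1200)·0.083·0.917/203 = 7.77982e-05
  stratum Part-time: (1200/2400)²·(1 − 215/1200)·0.581·0.419/214 = 0.000233438
V̂(p̂_st) = 0.000311236; SE = √V̂ = 0.0176419

p̂_st ≈ 0.3320, SE ≈ 0.0176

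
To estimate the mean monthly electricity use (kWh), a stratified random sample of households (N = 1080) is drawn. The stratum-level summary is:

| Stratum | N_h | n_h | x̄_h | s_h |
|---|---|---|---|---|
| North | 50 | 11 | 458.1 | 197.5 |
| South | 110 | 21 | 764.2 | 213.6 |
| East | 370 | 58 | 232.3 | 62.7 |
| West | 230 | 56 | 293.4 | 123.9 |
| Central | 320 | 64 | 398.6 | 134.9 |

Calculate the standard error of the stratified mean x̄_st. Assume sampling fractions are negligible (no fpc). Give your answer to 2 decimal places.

V̂(x̄_st) = Σ W_h² s_h²/n_h, with W_h = N_h/N and N = 1080:
  stratum North: (50/1080)²·197.5²/11 = 7.60036
  stratum South: (110/1080)²·213.6²/21 = 22.5383
  stratum East: (370/1080)²·62.7²/58 = 7.95542
  stratum West: (230/1080)²·123.9²/56 = 12.4326
  stratum Central: (320/1080)²·134.9²/64 = 24.963
V̂(x̄_st) = 75.4897
SE(x̄_st) = √75.4897 = 8.68848

SE(x̄_st) ≈ 8.69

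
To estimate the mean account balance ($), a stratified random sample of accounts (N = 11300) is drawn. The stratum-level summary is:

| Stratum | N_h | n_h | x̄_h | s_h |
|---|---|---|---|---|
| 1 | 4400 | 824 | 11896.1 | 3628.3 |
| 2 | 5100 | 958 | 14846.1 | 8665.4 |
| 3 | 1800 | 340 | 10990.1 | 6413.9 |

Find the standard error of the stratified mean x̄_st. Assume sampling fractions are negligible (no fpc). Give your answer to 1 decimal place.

SE(x̄_st) ≈ 146.5

V̂(x̄_st) = Σ W_h² s_h²/n_h, with W_h = N_h/N and N = 11300:
  stratum 1: (4400/11300)²·3628.3²/824 = 2422.3
  stratum 2: (5100/11300)²·8665.4²/958 = 15966
  stratum 3: (1800/11300)²·6413.9²/340 = 3070.11
V̂(x̄_st) = 21458.4
SE(x̄_st) = √21458.4 = 146.487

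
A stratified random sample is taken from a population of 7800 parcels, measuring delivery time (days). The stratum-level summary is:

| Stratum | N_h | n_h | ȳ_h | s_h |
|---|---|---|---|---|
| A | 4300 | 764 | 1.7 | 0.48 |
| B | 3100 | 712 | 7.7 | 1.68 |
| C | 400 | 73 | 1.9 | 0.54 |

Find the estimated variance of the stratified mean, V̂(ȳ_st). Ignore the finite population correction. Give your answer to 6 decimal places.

V̂(ȳ_st) = Σ W_h² s_h²/n_h, with W_h = N_h/N and N = 7800:
  stratum A: (4300/7800)²·0.48²/764 = 9.16509e-05
  stratum B: (3100/7800)²·1.68²/712 = 0.000626142
  stratum C: (400/7800)²·0.54²/73 = 1.0505e-05
V̂(ȳ_st) = 0.000728298

V̂(ȳ_st) ≈ 0.000728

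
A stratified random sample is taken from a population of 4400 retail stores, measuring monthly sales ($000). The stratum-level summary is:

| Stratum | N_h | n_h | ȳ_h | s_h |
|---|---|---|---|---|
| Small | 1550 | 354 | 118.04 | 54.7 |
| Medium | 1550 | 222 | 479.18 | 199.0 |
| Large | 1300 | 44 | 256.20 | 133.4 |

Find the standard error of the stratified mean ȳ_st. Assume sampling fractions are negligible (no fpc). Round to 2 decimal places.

SE(ȳ_st) ≈ 7.65

V̂(ȳ_st) = Σ W_h² s_h²/n_h, with W_h = N_h/N and N = 4400:
  stratum Small: (1550/4400)²·54.7²/354 = 1.04889
  stratum Medium: (1550/4400)²·199.0²/222 = 22.1366
  stratum Large: (1300/4400)²·133.4²/44 = 35.3053
V̂(ȳ_st) = 58.4908
SE(ȳ_st) = √58.4908 = 7.64793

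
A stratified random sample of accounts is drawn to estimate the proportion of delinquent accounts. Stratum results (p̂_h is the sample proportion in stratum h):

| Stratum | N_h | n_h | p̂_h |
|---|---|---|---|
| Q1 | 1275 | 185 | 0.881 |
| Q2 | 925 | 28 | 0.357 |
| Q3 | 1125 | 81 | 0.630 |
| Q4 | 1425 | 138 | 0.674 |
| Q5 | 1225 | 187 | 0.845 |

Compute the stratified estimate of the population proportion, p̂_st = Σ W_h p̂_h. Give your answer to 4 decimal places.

p̂_st ≈ 0.6959

N = 5975; stratum weights W_h = N_h/N.
p̂_st = Σ W_h p̂_h = (1275·0.881 + 925·0.357 + 1125·0.630 + 1425·0.674 + 1225·0.845)/5975 = 0.69587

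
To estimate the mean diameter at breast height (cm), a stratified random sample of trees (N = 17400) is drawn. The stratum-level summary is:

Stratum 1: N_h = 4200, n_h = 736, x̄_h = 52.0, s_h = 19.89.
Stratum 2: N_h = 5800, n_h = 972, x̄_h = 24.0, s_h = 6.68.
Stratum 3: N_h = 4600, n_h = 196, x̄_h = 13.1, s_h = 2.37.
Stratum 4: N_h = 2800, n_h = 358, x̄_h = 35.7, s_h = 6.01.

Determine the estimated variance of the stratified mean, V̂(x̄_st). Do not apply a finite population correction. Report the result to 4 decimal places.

V̂(x̄_st) = Σ W_h² s_h²/n_h, with W_h = N_h/N and N = 17400:
  stratum 1: (4200/17400)²·19.89²/736 = 0.0313178
  stratum 2: (5800/17400)²·6.68²/972 = 0.00510087
  stratum 3: (4600/17400)²·2.37²/196 = 0.00200289
  stratum 4: (2800/17400)²·6.01²/358 = 0.00261266
V̂(x̄_st) = 0.0410343

V̂(x̄_st) ≈ 0.0410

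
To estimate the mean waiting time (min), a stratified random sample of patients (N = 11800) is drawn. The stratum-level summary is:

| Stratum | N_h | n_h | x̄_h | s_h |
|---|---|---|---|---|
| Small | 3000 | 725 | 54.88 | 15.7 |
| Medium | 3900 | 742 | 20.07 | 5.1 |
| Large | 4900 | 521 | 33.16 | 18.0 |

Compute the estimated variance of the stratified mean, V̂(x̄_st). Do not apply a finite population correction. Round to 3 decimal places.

V̂(x̄_st) ≈ 0.133

V̂(x̄_st) = Σ W_h² s_h²/n_h, with W_h = N_h/N and N = 11800:
  stratum Small: (3000/11800)²·15.7²/725 = 0.0219756
  stratum Medium: (3900/11800)²·5.1²/742 = 0.00382914
  stratum Large: (4900/11800)²·18.0²/521 = 0.107235
V̂(x̄_st) = 0.133039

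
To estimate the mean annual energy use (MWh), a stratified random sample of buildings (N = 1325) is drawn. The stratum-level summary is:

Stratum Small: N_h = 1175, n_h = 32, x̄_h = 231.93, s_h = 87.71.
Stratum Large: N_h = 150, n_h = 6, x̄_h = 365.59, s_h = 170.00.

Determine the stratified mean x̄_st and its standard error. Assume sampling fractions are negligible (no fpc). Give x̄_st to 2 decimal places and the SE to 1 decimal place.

x̄_st ≈ 247.06, SE ≈ 15.8

x̄_st = Σ W_h x̄_h = (1175·231.93 + 150·365.59)/1325 = 247.06132
V̂(x̄_st) = Σ W_h² s_h²/n_h, with W_h = N_h/N and N = 1325:
  stratum Small: (1175/1325)²·87.71²/32 = 189.057
  stratum Large: (150/1325)²·170.00²/6 = 61.7302
V̂(x̄_st) = 250.787
SE(x̄_st) = √250.787 = 15.8363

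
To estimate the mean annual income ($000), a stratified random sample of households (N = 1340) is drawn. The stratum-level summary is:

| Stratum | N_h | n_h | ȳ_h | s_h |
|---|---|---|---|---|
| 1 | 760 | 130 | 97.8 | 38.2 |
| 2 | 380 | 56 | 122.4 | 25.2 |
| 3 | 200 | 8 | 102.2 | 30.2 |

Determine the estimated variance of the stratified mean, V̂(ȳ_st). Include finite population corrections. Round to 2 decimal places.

V̂(ȳ_st) ≈ 6.21

V̂(ȳ_st) = Σ W_h² (1 − n_h/N_h) s_h²/n_h, with W_h = N_h/N and N = 1340:
  stratum 1: (760/1340)²·(1 − 130/760)·38.2²/130 = 2.99315
  stratum 2: (380/1340)²·(1 − 56/380)·25.2²/56 = 0.777557
  stratum 3: (200/1340)²·(1 − 8/200)·30.2²/8 = 2.43807
V̂(ȳ_st) = 6.20877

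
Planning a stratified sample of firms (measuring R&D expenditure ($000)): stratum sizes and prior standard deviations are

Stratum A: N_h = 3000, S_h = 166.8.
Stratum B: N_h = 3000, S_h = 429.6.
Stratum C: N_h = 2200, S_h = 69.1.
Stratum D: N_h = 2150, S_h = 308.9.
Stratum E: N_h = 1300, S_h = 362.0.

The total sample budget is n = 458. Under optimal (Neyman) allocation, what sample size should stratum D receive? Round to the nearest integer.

99

Neyman allocation: n_h = n · N_h S_h / Σ N_i S_i, with n = 458.
  stratum A: N_h·S_h = 3000·166.8 = 500400.00
  stratum B: N_h·S_h = 3000·429.6 = 1288800.00
  stratum C: N_h·S_h = 2200·69.1 = 152020.00
  stratum D: N_h·S_h = 2150·308.9 = 664135.00
  stratum E: N_h·S_h = 1300·362.0 = 470600.00
Σ N_h S_h = 3075955.00
n for stratum D = 458·664135.00/3075955.00 = 98.888 → 99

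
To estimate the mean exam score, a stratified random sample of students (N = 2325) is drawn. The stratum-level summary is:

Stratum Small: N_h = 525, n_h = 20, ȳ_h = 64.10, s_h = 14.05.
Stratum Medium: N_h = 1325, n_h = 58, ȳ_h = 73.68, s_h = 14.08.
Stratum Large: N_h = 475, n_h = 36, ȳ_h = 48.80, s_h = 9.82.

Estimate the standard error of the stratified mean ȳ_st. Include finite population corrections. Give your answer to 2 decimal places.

V̂(ȳ_st) = Σ W_h² (1 − n_h/N_h) s_h²/n_h, with W_h = N_h/N and N = 2325:
  stratum Small: (525/2325)²·(1 − 20/525)·14.05²/20 = 0.484091
  stratum Medium: (1325/2325)²·(1 − 58/1325)·14.08²/58 = 1.06151
  stratum Large: (475/2325)²·(1 − 36/475)·9.82²/36 = 0.103331
V̂(ȳ_st) = 1.64893
SE(ȳ_st) = √1.64893 = 1.28411

SE(ȳ_st) ≈ 1.28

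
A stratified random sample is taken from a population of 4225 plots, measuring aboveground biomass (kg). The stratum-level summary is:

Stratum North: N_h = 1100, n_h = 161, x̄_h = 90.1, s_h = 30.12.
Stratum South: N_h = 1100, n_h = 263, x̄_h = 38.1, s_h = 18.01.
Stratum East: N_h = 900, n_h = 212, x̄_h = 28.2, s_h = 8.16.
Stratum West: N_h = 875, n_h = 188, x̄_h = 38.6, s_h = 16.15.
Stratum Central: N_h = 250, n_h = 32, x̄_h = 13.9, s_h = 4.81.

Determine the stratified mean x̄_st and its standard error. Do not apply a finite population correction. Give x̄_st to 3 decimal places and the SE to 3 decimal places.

x̄_st = Σ W_h x̄_h = (1100·90.1 + 1100·38.1 + 900·28.2 + 875·38.6 + 250·13.9)/4225 = 48.20118
V̂(x̄_st) = Σ W_h² s_h²/n_h, with W_h = N_h/N and N = 4225:
  stratum North: (1100/4225)²·30.12²/161 = 0.381958
  stratum South: (1100/4225)²·18.01²/263 = 0.0835995
  stratum East: (900/4225)²·8.16²/212 = 0.014252
  stratum West: (875/4225)²·16.15²/188 = 0.0595045
  stratum Central: (250/4225)²·4.81²/32 = 0.00253143
V̂(x̄_st) = 0.541846
SE(x̄_st) = √0.541846 = 0.736102

x̄_st ≈ 48.201, SE ≈ 0.736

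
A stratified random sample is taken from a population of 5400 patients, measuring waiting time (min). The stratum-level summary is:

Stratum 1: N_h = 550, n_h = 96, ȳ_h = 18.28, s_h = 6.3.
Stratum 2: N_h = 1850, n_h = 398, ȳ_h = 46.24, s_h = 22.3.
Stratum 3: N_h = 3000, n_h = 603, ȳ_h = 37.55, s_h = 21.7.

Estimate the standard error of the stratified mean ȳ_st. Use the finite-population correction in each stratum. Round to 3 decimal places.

SE(ȳ_st) ≈ 0.558

V̂(ȳ_st) = Σ W_h² (1 − n_h/N_h) s_h²/n_h, with W_h = N_h/N and N = 5400:
  stratum 1: (550/5400)²·(1 − 96/550)·6.3²/96 = 0.00354031
  stratum 2: (1850/5400)²·(1 − 398/1850)·22.3²/398 = 0.115101
  stratum 3: (3000/5400)²·(1 − 603/3000)·21.7²/603 = 0.192577
V̂(ȳ_st) = 0.311218
SE(ȳ_st) = √0.311218 = 0.557869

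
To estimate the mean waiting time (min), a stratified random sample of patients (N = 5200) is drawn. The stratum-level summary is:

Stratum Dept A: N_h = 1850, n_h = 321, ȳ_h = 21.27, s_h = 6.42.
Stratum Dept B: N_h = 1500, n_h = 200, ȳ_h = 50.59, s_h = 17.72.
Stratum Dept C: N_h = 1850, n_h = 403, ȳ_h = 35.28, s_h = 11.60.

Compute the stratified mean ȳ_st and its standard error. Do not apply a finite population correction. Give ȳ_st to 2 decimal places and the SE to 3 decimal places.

ȳ_st ≈ 34.71, SE ≈ 0.435

ȳ_st = Σ W_h ȳ_h = (1850·21.27 + 1500·50.59 + 1850·35.28)/5200 = 34.71202
V̂(ȳ_st) = Σ W_h² s_h²/n_h, with W_h = N_h/N and N = 5200:
  stratum Dept A: (1850/5200)²·6.42²/321 = 0.0162518
  stratum Dept B: (1500/5200)²·17.72²/200 = 0.130639
  stratum Dept C: (1850/5200)²·11.60²/403 = 0.0422618
V̂(ȳ_st) = 0.189153
SE(ȳ_st) = √0.189153 = 0.434917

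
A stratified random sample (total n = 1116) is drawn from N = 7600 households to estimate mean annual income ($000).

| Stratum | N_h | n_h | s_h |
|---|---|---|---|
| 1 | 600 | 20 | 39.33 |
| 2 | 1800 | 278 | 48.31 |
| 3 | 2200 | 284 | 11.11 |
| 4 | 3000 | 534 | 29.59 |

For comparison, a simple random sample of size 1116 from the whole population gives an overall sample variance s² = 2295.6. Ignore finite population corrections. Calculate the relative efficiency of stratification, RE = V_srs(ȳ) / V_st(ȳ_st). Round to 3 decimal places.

RE ≈ 1.652

V̂(ȳ_st) = Σ W_h² s_h²/n_h, with W_h = N_h/N and N = 7600:
  stratum 1: (600/7600)²·39.33²/20 = 0.482051
  stratum 2: (1800/7600)²·48.31²/278 = 0.47092
  stratum 3: (2200/7600)²·11.11²/284 = 0.036419
  stratum 4: (3000/7600)²·29.59²/534 = 0.255484
V_st = 1.24487
V_srs = s²/n = 2295.6/1116 = 2.05699
Relative efficiency = V_srs / V_st = 2.05699/1.24487 = 1.6524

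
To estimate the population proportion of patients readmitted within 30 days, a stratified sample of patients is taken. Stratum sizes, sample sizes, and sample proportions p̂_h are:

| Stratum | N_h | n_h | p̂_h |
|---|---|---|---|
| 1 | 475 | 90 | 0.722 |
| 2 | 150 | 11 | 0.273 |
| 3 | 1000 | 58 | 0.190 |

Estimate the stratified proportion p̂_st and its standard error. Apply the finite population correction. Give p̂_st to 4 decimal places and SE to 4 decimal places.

p̂_st ≈ 0.3532, SE ≈ 0.0357

N = 1625; stratum weights W_h = N_h/N.
p̂_st = Σ W_h p̂_h = (475·0.722 + 150·0.273 + 1000·0.190)/1625 = 0.35317
V̂(p̂_st) = Σ W_h² (1 − n_h/N_h) p̂_h(1−p̂_h)/(n_h−1):
  stratum 1: (475/1625)²·(1 − 90/475)·0.722·0.278/89 = 0.000156185
  stratum 2: (150/1625)²·(1 − 11/150)·0.273·0.727/10 = 0.00015671
  stratum 3: (1000/1625)²·(1 − 58/1000)·0.190·0.810/57 = 0.000963181
V̂(p̂_st) = 0.00127608; SE = √V̂ = 0.0357222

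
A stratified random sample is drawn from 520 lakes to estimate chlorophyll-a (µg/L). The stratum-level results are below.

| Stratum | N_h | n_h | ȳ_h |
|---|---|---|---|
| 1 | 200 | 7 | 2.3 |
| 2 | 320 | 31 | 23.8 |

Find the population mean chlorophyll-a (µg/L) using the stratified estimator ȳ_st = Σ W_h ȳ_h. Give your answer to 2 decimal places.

ȳ_st ≈ 15.53

N = Σ N_h = 520. Stratum weights W_h = N_h/N.
ȳ_st = (200·2.3 + 320·23.8) / 520 = 15.5308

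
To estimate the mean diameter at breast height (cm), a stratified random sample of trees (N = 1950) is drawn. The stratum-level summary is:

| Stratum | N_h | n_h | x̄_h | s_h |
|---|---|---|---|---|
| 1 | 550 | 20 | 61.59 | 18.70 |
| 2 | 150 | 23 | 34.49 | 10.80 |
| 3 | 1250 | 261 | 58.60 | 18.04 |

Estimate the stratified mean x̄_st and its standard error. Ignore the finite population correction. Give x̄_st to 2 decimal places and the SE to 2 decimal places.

x̄_st = Σ W_h x̄_h = (550·61.59 + 150·34.49 + 1250·58.60)/1950 = 57.58872
V̂(x̄_st) = Σ W_h² s_h²/n_h, with W_h = N_h/N and N = 1950:
  stratum 1: (550/1950)²·18.70²/20 = 1.39094
  stratum 2: (150/1950)²·10.80²/23 = 0.0300077
  stratum 3: (1250/1950)²·18.04²/261 = 0.51237
V̂(x̄_st) = 1.93332
SE(x̄_st) = √1.93332 = 1.39044

x̄_st ≈ 57.59, SE ≈ 1.39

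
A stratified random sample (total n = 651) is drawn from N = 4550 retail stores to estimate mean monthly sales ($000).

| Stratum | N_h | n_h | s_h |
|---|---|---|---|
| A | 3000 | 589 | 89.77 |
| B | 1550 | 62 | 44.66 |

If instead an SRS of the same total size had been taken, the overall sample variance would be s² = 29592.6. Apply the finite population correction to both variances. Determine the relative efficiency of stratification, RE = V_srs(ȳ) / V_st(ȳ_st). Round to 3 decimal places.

RE ≈ 4.657

V̂(ȳ_st) = Σ W_h² (1 − n_h/N_h) s_h²/n_h, with W_h = N_h/N and N = 4550:
  stratum A: (3000/4550)²·(1 − 589/3000)·89.77²/589 = 4.78016
  stratum B: (1550/4550)²·(1 − 62/1550)·44.66²/62 = 3.58391
V_st = 8.36408
V_srs = (1 − 651/4550)·29592.6/651 = 38.9533
Relative efficiency = V_srs / V_st = 38.9533/8.36408 = 4.6572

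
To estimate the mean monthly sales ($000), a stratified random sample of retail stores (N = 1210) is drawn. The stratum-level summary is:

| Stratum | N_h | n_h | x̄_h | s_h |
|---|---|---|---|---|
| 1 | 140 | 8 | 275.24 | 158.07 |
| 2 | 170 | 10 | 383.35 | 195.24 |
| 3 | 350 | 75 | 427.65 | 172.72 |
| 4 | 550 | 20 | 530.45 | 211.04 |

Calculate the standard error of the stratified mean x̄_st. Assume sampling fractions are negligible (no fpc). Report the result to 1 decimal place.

SE(x̄_st) ≈ 24.7

V̂(x̄_st) = Σ W_h² s_h²/n_h, with W_h = N_h/N and N = 1210:
  stratum 1: (140/1210)²·158.07²/8 = 41.8114
  stratum 2: (170/1210)²·195.24²/10 = 75.2428
  stratum 3: (350/1210)²·172.72²/75 = 33.2805
  stratum 4: (550/1210)²·211.04²/20 = 460.102
V̂(x̄_st) = 610.437
SE(x̄_st) = √610.437 = 24.707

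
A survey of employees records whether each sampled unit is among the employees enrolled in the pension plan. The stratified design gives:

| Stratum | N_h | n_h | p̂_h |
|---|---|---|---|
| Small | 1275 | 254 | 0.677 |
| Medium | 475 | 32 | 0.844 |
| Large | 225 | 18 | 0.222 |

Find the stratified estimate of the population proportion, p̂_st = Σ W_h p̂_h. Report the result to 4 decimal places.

p̂_st ≈ 0.6653

N = 1975; stratum weights W_h = N_h/N.
p̂_st = Σ W_h p̂_h = (1275·0.677 + 475·0.844 + 225·0.222)/1975 = 0.66533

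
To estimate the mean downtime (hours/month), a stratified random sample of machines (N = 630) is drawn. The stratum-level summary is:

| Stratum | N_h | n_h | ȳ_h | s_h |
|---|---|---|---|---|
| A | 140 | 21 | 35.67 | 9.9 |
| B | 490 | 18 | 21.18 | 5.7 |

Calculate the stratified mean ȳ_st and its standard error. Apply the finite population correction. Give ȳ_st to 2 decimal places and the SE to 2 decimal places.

ȳ_st ≈ 24.40, SE ≈ 1.12

ȳ_st = Σ W_h ȳ_h = (140·35.67 + 490·21.18)/630 = 24.40000
V̂(ȳ_st) = Σ W_h² (1 − n_h/N_h) s_h²/n_h, with W_h = N_h/N and N = 630:
  stratum A: (140/630)²·(1 − 21/140)·9.9²/21 = 0.195905
  stratum B: (490/630)²·(1 − 18/490)·5.7²/18 = 1.0518
V̂(ȳ_st) = 1.24771
SE(ȳ_st) = √1.24771 = 1.11701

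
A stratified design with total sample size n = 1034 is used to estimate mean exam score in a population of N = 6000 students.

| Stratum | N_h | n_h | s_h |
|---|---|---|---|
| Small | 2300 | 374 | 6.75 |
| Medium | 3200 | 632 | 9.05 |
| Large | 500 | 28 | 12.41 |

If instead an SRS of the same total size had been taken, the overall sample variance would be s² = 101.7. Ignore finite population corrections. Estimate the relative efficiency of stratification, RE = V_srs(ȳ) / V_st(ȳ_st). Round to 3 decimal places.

RE ≈ 1.058

V̂(ȳ_st) = Σ W_h² s_h²/n_h, with W_h = N_h/N and N = 6000:
  stratum Small: (2300/6000)²·6.75²/374 = 0.0179015
  stratum Medium: (3200/6000)²·9.05²/632 = 0.0368619
  stratum Large: (500/6000)²·12.41²/28 = 0.0381965
V_st = 0.0929598
V_srs = s²/n = 101.7/1034 = 0.0983559
Relative efficiency = V_srs / V_st = 0.0983559/0.0929598 = 1.0580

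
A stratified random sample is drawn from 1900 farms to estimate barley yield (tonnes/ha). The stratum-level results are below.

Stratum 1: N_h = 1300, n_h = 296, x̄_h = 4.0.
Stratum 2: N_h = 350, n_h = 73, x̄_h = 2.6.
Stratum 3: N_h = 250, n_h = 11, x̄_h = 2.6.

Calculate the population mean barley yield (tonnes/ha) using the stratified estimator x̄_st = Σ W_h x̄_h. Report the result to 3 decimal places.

x̄_st ≈ 3.558

N = Σ N_h = 1900. Stratum weights W_h = N_h/N.
x̄_st = (1300·4.0 + 350·2.6 + 250·2.6) / 1900 = 3.55789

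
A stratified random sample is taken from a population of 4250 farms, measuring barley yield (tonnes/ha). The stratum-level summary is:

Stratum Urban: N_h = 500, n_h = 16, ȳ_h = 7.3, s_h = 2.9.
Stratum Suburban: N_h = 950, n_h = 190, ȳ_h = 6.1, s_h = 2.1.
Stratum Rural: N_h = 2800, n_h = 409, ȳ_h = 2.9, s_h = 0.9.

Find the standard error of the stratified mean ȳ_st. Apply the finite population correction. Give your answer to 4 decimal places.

SE(ȳ_st) ≈ 0.0933

V̂(ȳ_st) = Σ W_h² (1 − n_h/N_h) s_h²/n_h, with W_h = N_h/N and N = 4250:
  stratum Urban: (500/4250)²·(1 − 16/500)·2.9²/16 = 0.00704228
  stratum Suburban: (950/4250)²·(1 − 190/950)·2.1²/190 = 0.000927779
  stratum Rural: (2800/4250)²·(1 − 409/2800)·0.9²/409 = 0.000734043
V̂(ȳ_st) = 0.00870411
SE(ȳ_st) = √0.00870411 = 0.0932958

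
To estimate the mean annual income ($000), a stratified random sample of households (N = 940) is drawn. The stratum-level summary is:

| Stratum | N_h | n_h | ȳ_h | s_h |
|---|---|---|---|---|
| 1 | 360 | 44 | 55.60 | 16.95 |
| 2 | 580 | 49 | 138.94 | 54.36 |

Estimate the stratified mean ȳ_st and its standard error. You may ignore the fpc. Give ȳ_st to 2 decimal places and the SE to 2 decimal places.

ȳ_st ≈ 107.02, SE ≈ 4.89

ȳ_st = Σ W_h ȳ_h = (360·55.60 + 580·138.94)/940 = 107.02255
V̂(ȳ_st) = Σ W_h² s_h²/n_h, with W_h = N_h/N and N = 940:
  stratum 1: (360/940)²·16.95²/44 = 0.957714
  stratum 2: (580/940)²·54.36²/49 = 22.9595
V̂(ȳ_st) = 23.9172
SE(ȳ_st) = √23.9172 = 4.89053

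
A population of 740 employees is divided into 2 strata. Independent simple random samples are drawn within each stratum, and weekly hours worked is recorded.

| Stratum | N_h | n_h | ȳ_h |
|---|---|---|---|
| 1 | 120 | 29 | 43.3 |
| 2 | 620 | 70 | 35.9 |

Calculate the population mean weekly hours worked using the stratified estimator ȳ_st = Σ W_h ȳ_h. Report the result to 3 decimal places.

N = Σ N_h = 740. Stratum weights W_h = N_h/N.
ȳ_st = (120·43.3 + 620·35.9) / 740 = 37.10000

ȳ_st ≈ 37.100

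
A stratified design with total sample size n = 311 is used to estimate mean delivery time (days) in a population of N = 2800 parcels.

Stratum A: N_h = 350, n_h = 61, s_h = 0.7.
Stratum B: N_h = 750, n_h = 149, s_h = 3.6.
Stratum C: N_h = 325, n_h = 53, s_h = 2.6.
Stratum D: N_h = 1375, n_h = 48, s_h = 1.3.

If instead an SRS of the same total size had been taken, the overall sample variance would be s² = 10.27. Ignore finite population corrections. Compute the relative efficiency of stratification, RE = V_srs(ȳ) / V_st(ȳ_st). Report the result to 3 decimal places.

V̂(ȳ_st) = Σ W_h² s_h²/n_h, with W_h = N_h/N and N = 2800:
  stratum A: (350/2800)²·0.7²/61 = 0.000125512
  stratum B: (750/2800)²·3.6²/149 = 0.00624058
  stratum C: (325/2800)²·2.6²/53 = 0.00171839
  stratum D: (1375/2800)²·1.3²/48 = 0.00849053
V_st = 0.016575
V_srs = s²/n = 10.27/311 = 0.0330225
Relative efficiency = V_srs / V_st = 0.0330225/0.016575 = 1.9923

RE ≈ 1.992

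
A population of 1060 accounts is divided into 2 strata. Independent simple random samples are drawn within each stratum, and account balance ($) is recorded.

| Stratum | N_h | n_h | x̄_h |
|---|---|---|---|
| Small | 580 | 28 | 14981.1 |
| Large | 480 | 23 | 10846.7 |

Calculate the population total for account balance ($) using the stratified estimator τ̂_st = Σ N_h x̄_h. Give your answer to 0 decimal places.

τ̂_st ≈ 13895454

τ̂_st = Σ N_h x̄_h = 580·14981.1 + 480·10846.7 = 13895454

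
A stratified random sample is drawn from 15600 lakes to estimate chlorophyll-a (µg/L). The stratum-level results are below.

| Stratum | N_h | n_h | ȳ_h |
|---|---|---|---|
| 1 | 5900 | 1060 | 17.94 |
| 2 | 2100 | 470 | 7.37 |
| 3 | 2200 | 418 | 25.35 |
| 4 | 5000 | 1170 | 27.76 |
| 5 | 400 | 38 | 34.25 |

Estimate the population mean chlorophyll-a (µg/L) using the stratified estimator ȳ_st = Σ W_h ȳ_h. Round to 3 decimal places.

N = Σ N_h = 15600. Stratum weights W_h = N_h/N.
ȳ_st = (5900·17.94 + 2100·7.37 + 2200·25.35 + 5000·27.76 + 400·34.25) / 15600 = 21.12776

ȳ_st ≈ 21.128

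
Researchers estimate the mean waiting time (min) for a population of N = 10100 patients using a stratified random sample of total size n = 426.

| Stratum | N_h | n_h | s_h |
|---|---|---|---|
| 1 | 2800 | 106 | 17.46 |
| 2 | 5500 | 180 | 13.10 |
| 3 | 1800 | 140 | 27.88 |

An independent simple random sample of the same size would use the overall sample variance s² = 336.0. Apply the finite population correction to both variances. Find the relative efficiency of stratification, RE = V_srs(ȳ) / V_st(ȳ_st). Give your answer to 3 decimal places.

V̂(ȳ_st) = Σ W_h² (1 − n_h/N_h) s_h²/n_h, with W_h = N_h/N and N = 10100:
  stratum 1: (2800/10100)²·(1 − 106/2800)·17.46²/106 = 0.212665
  stratum 2: (5500/10100)²·(1 − 180/5500)·13.10²/180 = 0.273465
  stratum 3: (1800/10100)²·(1 − 140/1800)·27.88²/140 = 0.162628
V_st = 0.648758
V_srs = (1 − 426/10100)·336.0/426 = 0.755465
Relative efficiency = V_srs / V_st = 0.755465/0.648758 = 1.1645

RE ≈ 1.164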